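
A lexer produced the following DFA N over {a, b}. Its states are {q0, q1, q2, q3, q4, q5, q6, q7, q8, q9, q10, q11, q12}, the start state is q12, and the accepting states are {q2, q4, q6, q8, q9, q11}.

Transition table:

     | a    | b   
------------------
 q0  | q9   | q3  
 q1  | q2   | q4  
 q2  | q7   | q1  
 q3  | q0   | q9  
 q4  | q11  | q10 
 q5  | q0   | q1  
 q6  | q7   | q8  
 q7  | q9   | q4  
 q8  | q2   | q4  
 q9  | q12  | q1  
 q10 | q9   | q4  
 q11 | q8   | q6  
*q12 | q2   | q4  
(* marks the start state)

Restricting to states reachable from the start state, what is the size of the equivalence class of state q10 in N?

Reachable states from the start: {q1,q2,q4,q6,q7,q8,q9,q10,q11,q12}. Unreachable: {q0,q3,q5} — drop them.
P0 = {q2,q4,q6,q8,q9,q11} | {q1,q7,q10,q12}.
Split {q2,q4,q6,q8,q9,q11} by δ(·,a) → {q2,q6,q9} and {q4,q8,q11}.
Refine {q2,q6,q9} on symbol b: members go to different blocks, giving {q2,q9} and {q6}.
Refine {q4,q8,q11} on symbol a: members go to different blocks, giving {q4,q11} and {q8}.
On input a, block {q4,q11} splits into {q4} and {q11}.
No further refinement is possible. Final partition (6 blocks): {q2,q9} | {q1,q7,q10,q12} | {q4} | {q6} | {q8} | {q11}.
State q10 belongs to the block {q1,q7,q10,q12}, which has 4 states.

4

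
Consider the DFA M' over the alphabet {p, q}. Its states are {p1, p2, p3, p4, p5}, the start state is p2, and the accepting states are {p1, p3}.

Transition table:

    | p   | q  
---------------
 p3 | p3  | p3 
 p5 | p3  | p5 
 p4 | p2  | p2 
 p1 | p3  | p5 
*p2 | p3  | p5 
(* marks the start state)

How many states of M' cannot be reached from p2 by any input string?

2

No path from p2 leads to p1, p4; the other 3 states are all reachable.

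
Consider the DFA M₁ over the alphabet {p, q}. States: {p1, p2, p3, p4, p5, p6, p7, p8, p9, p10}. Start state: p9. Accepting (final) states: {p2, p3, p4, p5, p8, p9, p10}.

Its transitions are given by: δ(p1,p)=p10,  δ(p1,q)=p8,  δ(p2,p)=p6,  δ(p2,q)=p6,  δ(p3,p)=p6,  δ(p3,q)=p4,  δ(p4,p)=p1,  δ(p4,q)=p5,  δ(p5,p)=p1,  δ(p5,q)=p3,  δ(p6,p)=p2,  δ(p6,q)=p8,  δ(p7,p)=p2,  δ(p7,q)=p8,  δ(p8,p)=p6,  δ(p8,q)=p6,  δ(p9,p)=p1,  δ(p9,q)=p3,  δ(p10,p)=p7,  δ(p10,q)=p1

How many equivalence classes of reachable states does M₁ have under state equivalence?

3

Initial partition by acceptance: {p2,p3,p4,p5,p8,p9,p10} | {p1,p6,p7}.
Refine {p2,p3,p4,p5,p8,p9,p10} on symbol q: members go to different blocks, giving {p3,p4,p5,p9} and {p2,p8,p10}.
Stable partition: {p3,p4,p5,p9} | {p1,p6,p7} | {p2,p8,p10} — 3 equivalence classes.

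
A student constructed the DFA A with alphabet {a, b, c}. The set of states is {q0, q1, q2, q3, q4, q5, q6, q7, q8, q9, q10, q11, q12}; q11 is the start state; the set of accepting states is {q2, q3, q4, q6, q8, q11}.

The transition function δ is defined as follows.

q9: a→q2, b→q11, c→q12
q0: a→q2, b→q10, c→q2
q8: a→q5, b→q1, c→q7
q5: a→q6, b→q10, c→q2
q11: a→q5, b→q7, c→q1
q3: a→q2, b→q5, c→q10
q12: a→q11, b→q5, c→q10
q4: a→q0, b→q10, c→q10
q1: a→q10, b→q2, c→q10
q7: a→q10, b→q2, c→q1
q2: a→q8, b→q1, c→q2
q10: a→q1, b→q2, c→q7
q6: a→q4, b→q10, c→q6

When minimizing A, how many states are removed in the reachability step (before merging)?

3

BFS from q11 reaches {q0, q1, q2, q4, q5, q6, q7, q8, q10, q11}; the 3 state(s) q3, q9, q12 are never visited.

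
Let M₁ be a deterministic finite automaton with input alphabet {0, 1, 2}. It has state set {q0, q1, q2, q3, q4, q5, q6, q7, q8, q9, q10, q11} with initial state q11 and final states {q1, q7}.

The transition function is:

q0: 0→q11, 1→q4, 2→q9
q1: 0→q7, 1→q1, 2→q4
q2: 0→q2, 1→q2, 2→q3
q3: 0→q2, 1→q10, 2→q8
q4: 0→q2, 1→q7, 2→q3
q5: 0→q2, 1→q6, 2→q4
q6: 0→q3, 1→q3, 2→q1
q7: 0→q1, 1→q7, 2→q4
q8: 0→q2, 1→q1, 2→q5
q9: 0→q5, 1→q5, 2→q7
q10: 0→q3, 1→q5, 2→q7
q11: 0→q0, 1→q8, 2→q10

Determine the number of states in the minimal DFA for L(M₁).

6

Initial partition by acceptance: {q1,q7} | {q0,q2,q3,q4,q5,q6,q8,q9,q10,q11}.
On input 1, block {q0,q2,q3,q4,q5,q6,q8,q9,q10,q11} splits into {q0,q2,q3,q5,q6,q9,q10,q11} and {q4,q8}.
On input 1, block {q0,q2,q3,q5,q6,q9,q10,q11} splits into {q2,q3,q5,q6,q9,q10} and {q0,q11}.
Refine {q2,q3,q5,q6,q9,q10} on symbol 2: members go to different blocks, giving {q6,q9,q10} and {q3,q5} and {q2}.
Stable partition: {q1,q7} | {q6,q9,q10} | {q4,q8} | {q0,q11} | {q3,q5} | {q2} — 6 equivalence classes.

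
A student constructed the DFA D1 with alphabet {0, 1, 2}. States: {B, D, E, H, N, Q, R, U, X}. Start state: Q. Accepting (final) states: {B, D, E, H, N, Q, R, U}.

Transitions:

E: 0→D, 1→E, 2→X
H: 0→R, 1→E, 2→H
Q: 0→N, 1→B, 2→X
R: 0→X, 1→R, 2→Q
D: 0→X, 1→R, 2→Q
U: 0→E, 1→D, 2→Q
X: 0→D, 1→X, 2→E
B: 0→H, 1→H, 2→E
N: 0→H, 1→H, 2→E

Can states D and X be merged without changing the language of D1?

No

First remove the unreachable states {U}; 8 states remain.
Initial partition by acceptance: {B,D,E,H,N,Q,R} | {X}.
On input 0, block {B,D,E,H,N,Q,R} splits into {B,E,H,N,Q} and {D,R}.
On input 0, block {B,E,H,N,Q} splits into {B,N,Q} and {E,H}.
Refine {B,N,Q} on symbol 0: members go to different blocks, giving {B,N} and {Q}.
Split {E,H} by δ(·,2) → {E} and {H}.
The partition is now stable with 6 blocks: {B,N} | {X} | {D,R} | {E} | {Q} | {H}.
D and X end up in different blocks, so they are distinguishable. For instance, the string 'ε' is accepted from only D.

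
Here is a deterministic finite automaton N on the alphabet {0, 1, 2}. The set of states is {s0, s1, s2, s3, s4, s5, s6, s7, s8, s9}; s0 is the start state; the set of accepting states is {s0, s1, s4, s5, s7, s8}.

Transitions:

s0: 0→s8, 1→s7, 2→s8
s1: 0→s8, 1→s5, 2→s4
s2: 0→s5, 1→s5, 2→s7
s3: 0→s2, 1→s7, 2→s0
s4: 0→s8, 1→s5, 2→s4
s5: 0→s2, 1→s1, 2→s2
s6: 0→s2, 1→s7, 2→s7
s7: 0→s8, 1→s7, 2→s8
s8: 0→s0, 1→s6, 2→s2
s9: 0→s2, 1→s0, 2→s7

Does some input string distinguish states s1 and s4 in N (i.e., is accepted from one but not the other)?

States {s3,s9} cannot be reached from the start state, so discard them.
P0 = {s0,s1,s4,s5,s7,s8} | {s2,s6}.
Refine {s0,s1,s4,s5,s7,s8} on symbol 0: members go to different blocks, giving {s0,s1,s4,s7,s8} and {s5}.
On input 1, block {s0,s1,s4,s7,s8} splits into {s0,s7} and {s1,s4} and {s8}.
Split {s2,s6} by δ(·,0) → {s2} and {s6}.
Stable partition: {s0,s7} | {s2} | {s5} | {s1,s4} | {s8} | {s6} — 6 equivalence classes.
s1 and s4 lie in the same block of the stable partition, so they are equivalent — no string distinguishes them.

No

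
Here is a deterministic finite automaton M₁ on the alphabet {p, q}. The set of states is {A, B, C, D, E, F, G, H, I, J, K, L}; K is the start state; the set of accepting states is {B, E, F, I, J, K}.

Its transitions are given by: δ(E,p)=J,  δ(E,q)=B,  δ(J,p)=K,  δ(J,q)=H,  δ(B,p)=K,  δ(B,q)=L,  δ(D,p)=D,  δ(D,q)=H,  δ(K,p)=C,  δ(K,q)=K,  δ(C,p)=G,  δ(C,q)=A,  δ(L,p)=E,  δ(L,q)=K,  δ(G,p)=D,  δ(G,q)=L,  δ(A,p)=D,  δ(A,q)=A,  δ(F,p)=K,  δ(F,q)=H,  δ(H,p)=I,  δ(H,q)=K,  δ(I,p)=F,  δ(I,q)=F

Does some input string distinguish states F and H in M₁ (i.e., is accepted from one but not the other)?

Yes

P0 = {B,E,F,I,J,K} | {A,C,D,G,H,L}.
On input p, block {B,E,F,I,J,K} splits into {B,E,F,I,J} and {K}.
Split {B,E,F,I,J} by δ(·,p) → {B,F,J} and {E,I}.
Refine {A,C,D,G,H,L} on symbol p: members go to different blocks, giving {A,C,D,G} and {H,L}.
Split {A,C,D,G} by δ(·,q) → {A,C} and {D,G}.
No further refinement is possible. Final partition (6 blocks): {B,F,J} | {A,C} | {K} | {E,I} | {H,L} | {D,G}.
F and H end up in different blocks, so they are distinguishable. For instance, the string 'ε' is accepted from only F.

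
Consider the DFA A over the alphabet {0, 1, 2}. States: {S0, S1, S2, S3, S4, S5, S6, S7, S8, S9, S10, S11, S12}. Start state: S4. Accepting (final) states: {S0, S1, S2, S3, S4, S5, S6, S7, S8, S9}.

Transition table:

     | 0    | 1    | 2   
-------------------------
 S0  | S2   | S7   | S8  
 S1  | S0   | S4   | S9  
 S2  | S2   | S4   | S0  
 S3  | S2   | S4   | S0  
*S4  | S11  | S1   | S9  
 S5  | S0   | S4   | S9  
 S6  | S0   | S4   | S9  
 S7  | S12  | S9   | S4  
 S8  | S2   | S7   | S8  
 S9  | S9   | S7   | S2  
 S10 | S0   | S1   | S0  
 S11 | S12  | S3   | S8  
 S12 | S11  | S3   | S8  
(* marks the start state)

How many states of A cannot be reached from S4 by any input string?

3

No path from S4 leads to S5, S6, S10; the other 10 states are all reachable.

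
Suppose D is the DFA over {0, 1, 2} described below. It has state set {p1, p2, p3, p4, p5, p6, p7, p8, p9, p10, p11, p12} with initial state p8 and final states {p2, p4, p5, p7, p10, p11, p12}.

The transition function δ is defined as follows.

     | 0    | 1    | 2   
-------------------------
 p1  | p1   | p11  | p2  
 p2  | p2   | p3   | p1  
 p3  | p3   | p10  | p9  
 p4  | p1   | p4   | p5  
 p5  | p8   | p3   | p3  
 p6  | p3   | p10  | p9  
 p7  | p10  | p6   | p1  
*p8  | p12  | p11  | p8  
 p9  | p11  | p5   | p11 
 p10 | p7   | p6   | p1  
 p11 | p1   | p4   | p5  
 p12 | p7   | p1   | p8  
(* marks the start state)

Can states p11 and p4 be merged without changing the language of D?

Yes

Every state is reachable, so we keep all 12.
Initial partition by acceptance: {p2,p4,p5,p7,p10,p11,p12} | {p1,p3,p6,p8,p9}.
Split {p2,p4,p5,p7,p10,p11,p12} by δ(·,0) → {p2,p7,p10,p12} and {p4,p5,p11}.
Split {p1,p3,p6,p8,p9} by δ(·,0) → {p1,p3,p6} and {p8} and {p9}.
Refine {p2,p7,p10,p12} on symbol 2: members go to different blocks, giving {p2,p7,p10} and {p12}.
Refine {p1,p3,p6} on symbol 1: members go to different blocks, giving {p3,p6} and {p1}.
Refine {p4,p5,p11} on symbol 0: members go to different blocks, giving {p4,p11} and {p5}.
Stable partition: {p2,p7,p10} | {p3,p6} | {p4,p11} | {p8} | {p9} | {p12} | {p1} | {p5} — 8 equivalence classes.
p11 and p4 lie in the same block of the stable partition, so they are equivalent — no string distinguishes them.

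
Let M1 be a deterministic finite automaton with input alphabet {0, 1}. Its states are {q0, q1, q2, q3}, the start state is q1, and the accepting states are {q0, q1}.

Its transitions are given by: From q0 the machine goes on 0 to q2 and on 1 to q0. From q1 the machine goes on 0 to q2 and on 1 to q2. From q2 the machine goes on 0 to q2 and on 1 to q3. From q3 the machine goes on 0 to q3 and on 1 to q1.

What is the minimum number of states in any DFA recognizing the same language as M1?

3

First remove the unreachable states {q0}; 3 states remain.
P0 = {q1} | {q2,q3}.
On input 1, block {q2,q3} splits into {q2} and {q3}.
No further refinement is possible. Final partition (3 blocks): {q1} | {q2} | {q3}.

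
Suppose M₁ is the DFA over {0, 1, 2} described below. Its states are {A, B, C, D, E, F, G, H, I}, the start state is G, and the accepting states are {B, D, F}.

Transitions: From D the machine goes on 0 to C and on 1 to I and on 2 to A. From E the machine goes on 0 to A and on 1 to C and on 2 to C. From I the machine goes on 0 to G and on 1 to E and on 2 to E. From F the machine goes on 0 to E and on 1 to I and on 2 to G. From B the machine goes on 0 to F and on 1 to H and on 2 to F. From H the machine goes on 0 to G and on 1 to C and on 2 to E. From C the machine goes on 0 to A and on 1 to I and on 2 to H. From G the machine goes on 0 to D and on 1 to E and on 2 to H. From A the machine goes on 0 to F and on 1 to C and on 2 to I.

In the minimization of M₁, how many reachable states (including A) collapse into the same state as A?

2

States {B} cannot be reached from the start state, so discard them.
Start with accepting vs non-accepting: {D,F} | {A,C,E,G,H,I}.
On input 0, block {A,C,E,G,H,I} splits into {C,E,H,I} and {A,G}.
The partition is now stable with 3 blocks: {D,F} | {C,E,H,I} | {A,G}.
State A belongs to the block {A,G}, which has 2 states.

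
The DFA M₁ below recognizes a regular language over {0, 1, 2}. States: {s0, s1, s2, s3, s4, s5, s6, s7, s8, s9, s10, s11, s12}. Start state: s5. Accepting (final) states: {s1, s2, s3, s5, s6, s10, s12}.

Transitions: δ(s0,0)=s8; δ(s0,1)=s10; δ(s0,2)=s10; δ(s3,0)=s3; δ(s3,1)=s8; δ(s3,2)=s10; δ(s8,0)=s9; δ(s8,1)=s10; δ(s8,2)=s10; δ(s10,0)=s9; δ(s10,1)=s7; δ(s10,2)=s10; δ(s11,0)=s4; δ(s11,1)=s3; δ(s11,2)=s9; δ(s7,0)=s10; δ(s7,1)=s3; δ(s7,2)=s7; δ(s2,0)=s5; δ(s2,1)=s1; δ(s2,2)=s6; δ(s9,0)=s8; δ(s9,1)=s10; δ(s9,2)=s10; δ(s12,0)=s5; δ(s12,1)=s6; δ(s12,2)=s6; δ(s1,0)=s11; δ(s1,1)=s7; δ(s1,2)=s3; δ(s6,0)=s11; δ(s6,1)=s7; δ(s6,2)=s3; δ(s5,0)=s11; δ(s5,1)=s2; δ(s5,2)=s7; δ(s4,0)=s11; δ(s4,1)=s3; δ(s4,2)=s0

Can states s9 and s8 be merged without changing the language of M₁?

Yes

Reachable states from the start: {s0,s1,s2,s3,s4,s5,s6,s7,s8,s9,s10,s11}. Unreachable: {s12} — drop them.
P0 = {s1,s2,s3,s5,s6,s10} | {s0,s4,s7,s8,s9,s11}.
Split {s1,s2,s3,s5,s6,s10} by δ(·,0) → {s1,s5,s6,s10} and {s2,s3}.
Refine {s1,s5,s6,s10} on symbol 1: members go to different blocks, giving {s1,s6,s10} and {s5}.
Refine {s1,s6,s10} on symbol 2: members go to different blocks, giving {s1,s6} and {s10}.
Refine {s0,s4,s7,s8,s9,s11} on symbol 0: members go to different blocks, giving {s0,s4,s8,s9,s11} and {s7}.
On input 1, block {s0,s4,s8,s9,s11} splits into {s0,s8,s9} and {s4,s11}.
Split {s2,s3} by δ(·,0) → {s2} and {s3}.
No further refinement is possible. Final partition (8 blocks): {s1,s6} | {s0,s8,s9} | {s2} | {s5} | {s10} | {s7} | {s4,s11} | {s3}.
s9 and s8 lie in the same block of the stable partition, so they are equivalent — no string distinguishes them.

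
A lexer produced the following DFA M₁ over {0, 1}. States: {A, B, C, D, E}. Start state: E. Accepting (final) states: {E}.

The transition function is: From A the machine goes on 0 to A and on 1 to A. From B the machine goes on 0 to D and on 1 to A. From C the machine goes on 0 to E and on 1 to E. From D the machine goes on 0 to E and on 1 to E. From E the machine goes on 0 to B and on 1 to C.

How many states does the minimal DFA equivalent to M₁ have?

4

All states are reachable from the start state.
Initial partition by acceptance: {E} | {A,B,C,D}.
Refine {A,B,C,D} on symbol 0: members go to different blocks, giving {A,B} and {C,D}.
On input 0, block {A,B} splits into {A} and {B}.
Stable partition: {E} | {A} | {C,D} | {B} — 4 equivalence classes.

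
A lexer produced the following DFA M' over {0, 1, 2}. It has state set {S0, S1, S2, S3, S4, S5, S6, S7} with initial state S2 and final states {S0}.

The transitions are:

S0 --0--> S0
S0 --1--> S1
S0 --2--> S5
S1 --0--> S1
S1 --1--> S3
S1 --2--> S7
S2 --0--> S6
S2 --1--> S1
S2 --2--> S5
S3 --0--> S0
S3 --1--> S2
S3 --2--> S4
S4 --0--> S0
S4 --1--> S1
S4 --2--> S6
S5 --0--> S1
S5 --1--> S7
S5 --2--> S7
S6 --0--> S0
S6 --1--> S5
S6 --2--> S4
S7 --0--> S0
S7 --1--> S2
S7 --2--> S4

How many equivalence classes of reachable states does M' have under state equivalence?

5

Every state is reachable, so we keep all 8.
Initial partition by acceptance: {S0} | {S1,S2,S3,S4,S5,S6,S7}.
Refine {S1,S2,S3,S4,S5,S6,S7} on symbol 0: members go to different blocks, giving {S3,S4,S6,S7} and {S1,S2,S5}.
Split {S1,S2,S5} by δ(·,0) → {S1,S5} and {S2}.
Split {S3,S4,S6,S7} by δ(·,1) → {S3,S7} and {S4,S6}.
No further refinement is possible. Final partition (5 blocks): {S0} | {S3,S7} | {S1,S5} | {S2} | {S4,S6}.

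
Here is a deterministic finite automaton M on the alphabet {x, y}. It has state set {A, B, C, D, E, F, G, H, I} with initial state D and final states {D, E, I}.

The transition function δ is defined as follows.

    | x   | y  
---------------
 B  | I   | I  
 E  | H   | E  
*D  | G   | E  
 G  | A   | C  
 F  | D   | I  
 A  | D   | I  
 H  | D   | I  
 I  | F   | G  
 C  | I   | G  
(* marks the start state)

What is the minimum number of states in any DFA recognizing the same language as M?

First remove the unreachable states {B}; 8 states remain.
P0 = {D,E,I} | {A,C,F,G,H}.
Split {D,E,I} by δ(·,y) → {D,E} and {I}.
Refine {A,C,F,G,H} on symbol x: members go to different blocks, giving {A,F,H} and {C} and {G}.
Refine {D,E} on symbol x: members go to different blocks, giving {D} and {E}.
Stable partition: {D} | {A,F,H} | {I} | {C} | {G} | {E} — 6 equivalence classes.

6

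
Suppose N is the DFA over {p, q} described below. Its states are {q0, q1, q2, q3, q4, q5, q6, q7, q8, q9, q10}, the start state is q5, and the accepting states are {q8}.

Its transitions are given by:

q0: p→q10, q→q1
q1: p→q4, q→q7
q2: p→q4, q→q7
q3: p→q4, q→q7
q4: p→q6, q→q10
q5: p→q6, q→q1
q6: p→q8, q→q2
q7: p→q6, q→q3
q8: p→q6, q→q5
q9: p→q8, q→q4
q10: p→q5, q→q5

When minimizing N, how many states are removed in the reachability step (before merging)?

2

No path from q5 leads to q0, q9; the other 9 states are all reachable.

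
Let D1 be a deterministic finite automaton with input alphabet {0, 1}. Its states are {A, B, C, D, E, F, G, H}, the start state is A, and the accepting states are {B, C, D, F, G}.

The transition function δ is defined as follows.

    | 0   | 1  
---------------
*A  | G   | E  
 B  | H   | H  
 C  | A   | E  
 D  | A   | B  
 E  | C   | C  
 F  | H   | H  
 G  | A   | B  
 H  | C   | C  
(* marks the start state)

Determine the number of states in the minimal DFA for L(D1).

5

Reachable states from the start: {A,B,C,E,G,H}. Unreachable: {D,F} — drop them.
Start with accepting vs non-accepting: {B,C,G} | {A,E,H}.
Refine {B,C,G} on symbol 1: members go to different blocks, giving {B,C} and {G}.
Split {A,E,H} by δ(·,0) → {E,H} and {A}.
On input 0, block {B,C} splits into {B} and {C}.
No further refinement is possible. Final partition (5 blocks): {B} | {E,H} | {G} | {A} | {C}.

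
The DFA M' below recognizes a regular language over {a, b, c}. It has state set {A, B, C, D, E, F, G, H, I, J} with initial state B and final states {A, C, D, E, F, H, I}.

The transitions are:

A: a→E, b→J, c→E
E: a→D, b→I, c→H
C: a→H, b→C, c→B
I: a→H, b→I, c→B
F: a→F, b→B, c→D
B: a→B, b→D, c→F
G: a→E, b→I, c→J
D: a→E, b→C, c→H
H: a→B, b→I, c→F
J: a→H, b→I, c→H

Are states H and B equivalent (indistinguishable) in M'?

No

First remove the unreachable states {A,G,J}; 7 states remain.
Start with accepting vs non-accepting: {C,D,E,F,H,I} | {B}.
On input a, block {C,D,E,F,H,I} splits into {C,D,E,F,I} and {H}.
On input a, block {C,D,E,F,I} splits into {D,E,F} and {C,I}.
Split {D,E,F} by δ(·,b) → {D,E} and {F}.
Stable partition: {D,E} | {B} | {H} | {C,I} | {F} — 5 equivalence classes.
H and B end up in different blocks, so they are distinguishable. For instance, the string 'ε' is accepted from only H.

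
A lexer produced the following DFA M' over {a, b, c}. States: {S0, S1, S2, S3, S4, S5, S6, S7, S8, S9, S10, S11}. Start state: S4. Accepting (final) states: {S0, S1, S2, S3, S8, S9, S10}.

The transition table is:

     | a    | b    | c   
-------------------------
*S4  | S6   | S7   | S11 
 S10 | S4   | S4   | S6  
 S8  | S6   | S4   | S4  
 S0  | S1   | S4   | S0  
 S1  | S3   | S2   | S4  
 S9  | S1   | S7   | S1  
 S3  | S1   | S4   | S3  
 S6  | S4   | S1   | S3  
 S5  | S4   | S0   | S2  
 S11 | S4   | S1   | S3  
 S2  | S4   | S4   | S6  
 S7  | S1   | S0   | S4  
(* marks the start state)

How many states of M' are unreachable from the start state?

BFS from S4 reaches {S0, S1, S2, S3, S4, S6, S7, S11}; the 4 state(s) S5, S8, S9, S10 are never visited.

4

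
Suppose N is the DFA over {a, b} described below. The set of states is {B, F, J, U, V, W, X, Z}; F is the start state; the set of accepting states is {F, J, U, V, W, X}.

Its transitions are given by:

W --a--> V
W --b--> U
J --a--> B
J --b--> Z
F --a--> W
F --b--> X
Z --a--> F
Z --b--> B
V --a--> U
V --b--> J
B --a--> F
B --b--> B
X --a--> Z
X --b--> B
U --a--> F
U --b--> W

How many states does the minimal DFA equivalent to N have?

All states are reachable from the start state.
P0 = {F,J,U,V,W,X} | {B,Z}.
Refine {F,J,U,V,W,X} on symbol a: members go to different blocks, giving {F,U,V,W} and {J,X}.
Split {F,U,V,W} by δ(·,b) → {U,W} and {F,V}.
The partition is now stable with 4 blocks: {U,W} | {B,Z} | {J,X} | {F,V}.

4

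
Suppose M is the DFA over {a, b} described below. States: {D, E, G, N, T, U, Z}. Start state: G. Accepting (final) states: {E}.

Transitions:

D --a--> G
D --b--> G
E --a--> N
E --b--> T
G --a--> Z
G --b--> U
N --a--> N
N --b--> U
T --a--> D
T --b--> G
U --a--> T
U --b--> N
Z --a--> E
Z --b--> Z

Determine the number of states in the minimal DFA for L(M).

Start with accepting vs non-accepting: {E} | {D,G,N,T,U,Z}.
Refine {D,G,N,T,U,Z} on symbol a: members go to different blocks, giving {D,G,N,T,U} and {Z}.
Split {D,G,N,T,U} by δ(·,a) → {D,N,T,U} and {G}.
Split {D,N,T,U} by δ(·,a) → {N,T,U} and {D}.
Refine {N,T,U} on symbol a: members go to different blocks, giving {N,U} and {T}.
Split {N,U} by δ(·,a) → {U} and {N}.
The partition is now stable with 7 blocks: {E} | {U} | {Z} | {G} | {D} | {T} | {N}.

7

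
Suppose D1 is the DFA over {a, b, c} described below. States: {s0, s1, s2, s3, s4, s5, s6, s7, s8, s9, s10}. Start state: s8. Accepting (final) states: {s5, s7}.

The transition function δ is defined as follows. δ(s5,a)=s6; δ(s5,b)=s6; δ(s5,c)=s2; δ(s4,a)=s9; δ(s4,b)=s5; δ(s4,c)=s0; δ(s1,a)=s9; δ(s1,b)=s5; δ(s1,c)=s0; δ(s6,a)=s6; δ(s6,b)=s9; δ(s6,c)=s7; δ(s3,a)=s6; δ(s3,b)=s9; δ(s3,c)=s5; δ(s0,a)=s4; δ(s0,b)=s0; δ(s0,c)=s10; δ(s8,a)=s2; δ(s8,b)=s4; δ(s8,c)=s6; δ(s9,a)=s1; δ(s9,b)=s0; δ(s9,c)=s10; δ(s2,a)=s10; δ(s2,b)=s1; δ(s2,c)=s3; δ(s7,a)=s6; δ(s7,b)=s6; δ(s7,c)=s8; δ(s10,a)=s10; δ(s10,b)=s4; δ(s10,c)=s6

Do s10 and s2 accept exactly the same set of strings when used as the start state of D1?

Yes

Every state is reachable, so we keep all 11.
Start with accepting vs non-accepting: {s5,s7} | {s0,s1,s2,s3,s4,s6,s8,s9,s10}.
On input b, block {s0,s1,s2,s3,s4,s6,s8,s9,s10} splits into {s0,s2,s3,s6,s8,s9,s10} and {s1,s4}.
Split {s0,s2,s3,s6,s8,s9,s10} by δ(·,a) → {s2,s3,s6,s8,s10} and {s0,s9}.
Split {s2,s3,s6,s8,s10} by δ(·,b) → {s2,s8,s10} and {s3,s6}.
Stable partition: {s5,s7} | {s2,s8,s10} | {s1,s4} | {s0,s9} | {s3,s6} — 5 equivalence classes.
s10 and s2 lie in the same block of the stable partition, so they are equivalent — no string distinguishes them.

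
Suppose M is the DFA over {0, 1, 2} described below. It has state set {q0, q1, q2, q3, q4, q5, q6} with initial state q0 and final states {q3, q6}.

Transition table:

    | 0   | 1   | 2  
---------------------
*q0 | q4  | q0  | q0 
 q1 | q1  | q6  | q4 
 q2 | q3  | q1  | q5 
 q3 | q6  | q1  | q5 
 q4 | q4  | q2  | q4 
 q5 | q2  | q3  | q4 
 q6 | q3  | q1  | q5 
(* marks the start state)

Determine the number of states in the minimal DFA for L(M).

6

All states are reachable from the start state.
Initial partition by acceptance: {q3,q6} | {q0,q1,q2,q4,q5}.
On input 0, block {q0,q1,q2,q4,q5} splits into {q0,q1,q4,q5} and {q2}.
Refine {q0,q1,q4,q5} on symbol 0: members go to different blocks, giving {q0,q1,q4} and {q5}.
Split {q0,q1,q4} by δ(·,1) → {q0} and {q1} and {q4}.
No further refinement is possible. Final partition (6 blocks): {q3,q6} | {q0} | {q2} | {q5} | {q1} | {q4}.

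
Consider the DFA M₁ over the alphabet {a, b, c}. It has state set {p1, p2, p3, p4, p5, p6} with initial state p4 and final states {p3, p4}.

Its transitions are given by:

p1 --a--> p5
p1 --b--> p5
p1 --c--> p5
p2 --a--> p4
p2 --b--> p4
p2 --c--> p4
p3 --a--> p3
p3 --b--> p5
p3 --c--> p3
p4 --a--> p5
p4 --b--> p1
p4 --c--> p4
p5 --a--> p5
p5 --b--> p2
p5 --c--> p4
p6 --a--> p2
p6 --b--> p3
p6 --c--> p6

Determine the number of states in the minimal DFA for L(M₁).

First remove the unreachable states {p3,p6}; 4 states remain.
Initial partition by acceptance: {p4} | {p1,p2,p5}.
Split {p1,p2,p5} by δ(·,a) → {p1,p5} and {p2}.
On input b, block {p1,p5} splits into {p1} and {p5}.
No further refinement is possible. Final partition (4 blocks): {p4} | {p1} | {p2} | {p5}.

4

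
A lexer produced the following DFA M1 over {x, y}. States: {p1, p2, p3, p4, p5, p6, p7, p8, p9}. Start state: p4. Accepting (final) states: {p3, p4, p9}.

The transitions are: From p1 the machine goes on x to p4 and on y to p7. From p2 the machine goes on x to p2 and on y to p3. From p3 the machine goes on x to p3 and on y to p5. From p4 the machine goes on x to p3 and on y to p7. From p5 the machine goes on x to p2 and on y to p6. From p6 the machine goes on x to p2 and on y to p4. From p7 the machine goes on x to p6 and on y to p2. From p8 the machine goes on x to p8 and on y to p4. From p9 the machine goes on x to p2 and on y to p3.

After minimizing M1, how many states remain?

States {p1,p8,p9} cannot be reached from the start state, so discard them.
Start with accepting vs non-accepting: {p3,p4} | {p2,p5,p6,p7}.
Split {p2,p5,p6,p7} by δ(·,y) → {p2,p6} and {p5,p7}.
Stable partition: {p3,p4} | {p2,p6} | {p5,p7} — 3 equivalence classes.

3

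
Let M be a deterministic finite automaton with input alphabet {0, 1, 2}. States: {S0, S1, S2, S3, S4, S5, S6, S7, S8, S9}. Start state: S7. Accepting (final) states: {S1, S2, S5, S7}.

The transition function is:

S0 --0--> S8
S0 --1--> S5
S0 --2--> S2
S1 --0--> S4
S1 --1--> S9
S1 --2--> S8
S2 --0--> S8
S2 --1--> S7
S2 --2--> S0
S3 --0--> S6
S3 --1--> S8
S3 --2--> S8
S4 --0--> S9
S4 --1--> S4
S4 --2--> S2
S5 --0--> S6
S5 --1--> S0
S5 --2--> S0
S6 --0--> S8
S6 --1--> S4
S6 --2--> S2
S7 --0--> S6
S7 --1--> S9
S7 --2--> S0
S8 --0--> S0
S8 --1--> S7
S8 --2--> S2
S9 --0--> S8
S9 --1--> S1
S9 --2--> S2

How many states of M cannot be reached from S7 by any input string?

1

No path from S7 leads to S3; the other 9 states are all reachable.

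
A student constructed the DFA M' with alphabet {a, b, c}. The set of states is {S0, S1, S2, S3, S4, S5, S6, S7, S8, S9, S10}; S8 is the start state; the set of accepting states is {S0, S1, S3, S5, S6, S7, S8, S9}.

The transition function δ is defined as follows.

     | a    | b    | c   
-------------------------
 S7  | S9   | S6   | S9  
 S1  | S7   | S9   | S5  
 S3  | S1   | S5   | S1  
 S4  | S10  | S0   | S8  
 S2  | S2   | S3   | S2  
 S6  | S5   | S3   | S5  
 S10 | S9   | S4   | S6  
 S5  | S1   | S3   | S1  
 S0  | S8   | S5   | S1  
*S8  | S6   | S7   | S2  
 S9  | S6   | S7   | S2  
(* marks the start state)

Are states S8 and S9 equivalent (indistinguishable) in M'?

Yes

States {S0,S4,S10} cannot be reached from the start state, so discard them.
P0 = {S1,S3,S5,S6,S7,S8,S9} | {S2}.
On input c, block {S1,S3,S5,S6,S7,S8,S9} splits into {S1,S3,S5,S6,S7} and {S8,S9}.
Split {S1,S3,S5,S6,S7} by δ(·,a) → {S1,S3,S5,S6} and {S7}.
Refine {S1,S3,S5,S6} on symbol a: members go to different blocks, giving {S3,S5,S6} and {S1}.
Refine {S3,S5,S6} on symbol a: members go to different blocks, giving {S3,S5} and {S6}.
No further refinement is possible. Final partition (6 blocks): {S3,S5} | {S2} | {S8,S9} | {S7} | {S1} | {S6}.
S8 and S9 lie in the same block of the stable partition, so they are equivalent — no string distinguishes them.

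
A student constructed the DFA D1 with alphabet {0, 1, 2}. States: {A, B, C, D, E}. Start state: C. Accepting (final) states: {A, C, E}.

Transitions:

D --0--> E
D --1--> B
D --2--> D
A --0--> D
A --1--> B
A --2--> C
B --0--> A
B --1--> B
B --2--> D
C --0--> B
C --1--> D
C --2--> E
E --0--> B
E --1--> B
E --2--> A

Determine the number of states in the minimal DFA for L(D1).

2

All states are reachable from the start state.
Start with accepting vs non-accepting: {A,C,E} | {B,D}.
No further refinement is possible. Final partition (2 blocks): {A,C,E} | {B,D}.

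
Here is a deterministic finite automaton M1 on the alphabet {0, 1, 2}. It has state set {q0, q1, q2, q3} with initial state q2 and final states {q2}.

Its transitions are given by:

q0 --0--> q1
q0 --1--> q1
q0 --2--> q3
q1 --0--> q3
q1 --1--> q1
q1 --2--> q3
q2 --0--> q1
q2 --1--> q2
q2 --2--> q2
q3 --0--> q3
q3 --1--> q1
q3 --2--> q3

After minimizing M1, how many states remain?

Reachable states from the start: {q1,q2,q3}. Unreachable: {q0} — drop them.
Initial partition by acceptance: {q2} | {q1,q3}.
Stable partition: {q2} | {q1,q3} — 2 equivalence classes.

2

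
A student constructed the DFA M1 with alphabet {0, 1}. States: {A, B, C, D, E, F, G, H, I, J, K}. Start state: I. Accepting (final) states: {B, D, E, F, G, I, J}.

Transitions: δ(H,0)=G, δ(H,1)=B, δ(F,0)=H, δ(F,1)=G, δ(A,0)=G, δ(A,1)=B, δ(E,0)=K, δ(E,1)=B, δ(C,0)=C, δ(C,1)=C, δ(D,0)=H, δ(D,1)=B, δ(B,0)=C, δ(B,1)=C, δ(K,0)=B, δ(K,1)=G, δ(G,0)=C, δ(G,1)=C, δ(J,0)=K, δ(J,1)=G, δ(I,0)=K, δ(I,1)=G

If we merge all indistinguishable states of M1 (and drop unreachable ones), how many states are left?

4

Reachable states from the start: {B,C,G,I,K}. Unreachable: {A,D,E,F,H,J} — drop them.
Start with accepting vs non-accepting: {B,G,I} | {C,K}.
Refine {B,G,I} on symbol 1: members go to different blocks, giving {B,G} and {I}.
Split {C,K} by δ(·,0) → {C} and {K}.
Stable partition: {B,G} | {C} | {I} | {K} — 4 equivalence classes.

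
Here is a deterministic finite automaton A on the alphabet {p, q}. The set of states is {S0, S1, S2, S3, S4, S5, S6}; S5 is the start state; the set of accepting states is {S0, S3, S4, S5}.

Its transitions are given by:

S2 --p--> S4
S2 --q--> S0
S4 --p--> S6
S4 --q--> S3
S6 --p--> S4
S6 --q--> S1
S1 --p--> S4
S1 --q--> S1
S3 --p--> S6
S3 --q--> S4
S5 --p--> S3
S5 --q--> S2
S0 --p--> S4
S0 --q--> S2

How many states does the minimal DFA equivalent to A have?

4

Every state is reachable, so we keep all 7.
Start with accepting vs non-accepting: {S0,S3,S4,S5} | {S1,S2,S6}.
On input p, block {S0,S3,S4,S5} splits into {S0,S5} and {S3,S4}.
Refine {S1,S2,S6} on symbol q: members go to different blocks, giving {S1,S6} and {S2}.
Stable partition: {S0,S5} | {S1,S6} | {S3,S4} | {S2} — 4 equivalence classes.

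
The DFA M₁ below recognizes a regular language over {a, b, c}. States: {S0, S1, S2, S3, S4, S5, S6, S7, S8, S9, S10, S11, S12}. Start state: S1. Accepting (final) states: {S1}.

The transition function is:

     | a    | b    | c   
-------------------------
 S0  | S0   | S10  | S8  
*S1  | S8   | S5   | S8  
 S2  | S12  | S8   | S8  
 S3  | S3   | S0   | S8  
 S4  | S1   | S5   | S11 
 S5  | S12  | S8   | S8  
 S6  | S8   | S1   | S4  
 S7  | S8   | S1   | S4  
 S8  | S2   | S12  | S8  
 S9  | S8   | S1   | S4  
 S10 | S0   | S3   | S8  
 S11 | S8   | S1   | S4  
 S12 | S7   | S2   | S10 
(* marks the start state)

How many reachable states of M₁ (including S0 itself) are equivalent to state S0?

3

First remove the unreachable states {S6,S9}; 11 states remain.
Initial partition by acceptance: {S1} | {S0,S2,S3,S4,S5,S7,S8,S10,S11,S12}.
Split {S0,S2,S3,S4,S5,S7,S8,S10,S11,S12} by δ(·,a) → {S0,S2,S3,S5,S7,S8,S10,S11,S12} and {S4}.
Split {S0,S2,S3,S5,S7,S8,S10,S11,S12} by δ(·,b) → {S0,S2,S3,S5,S8,S10,S12} and {S7,S11}.
Split {S0,S2,S3,S5,S8,S10,S12} by δ(·,a) → {S0,S2,S3,S5,S8,S10} and {S12}.
Split {S0,S2,S3,S5,S8,S10} by δ(·,a) → {S0,S3,S8,S10} and {S2,S5}.
On input a, block {S0,S3,S8,S10} splits into {S0,S3,S10} and {S8}.
Stable partition: {S1} | {S0,S3,S10} | {S4} | {S7,S11} | {S12} | {S2,S5} | {S8} — 7 equivalence classes.
The equivalence class containing S0 is {S0,S3,S10}, of size 3.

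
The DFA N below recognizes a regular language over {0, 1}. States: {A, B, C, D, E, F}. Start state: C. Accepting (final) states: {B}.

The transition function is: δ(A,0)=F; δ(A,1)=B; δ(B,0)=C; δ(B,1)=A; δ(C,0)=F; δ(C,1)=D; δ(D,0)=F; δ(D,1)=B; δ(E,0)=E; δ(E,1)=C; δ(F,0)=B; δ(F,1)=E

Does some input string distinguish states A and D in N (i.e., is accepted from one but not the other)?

No

Start with accepting vs non-accepting: {B} | {A,C,D,E,F}.
Refine {A,C,D,E,F} on symbol 0: members go to different blocks, giving {A,C,D,E} and {F}.
Split {A,C,D,E} by δ(·,0) → {A,C,D} and {E}.
Refine {A,C,D} on symbol 1: members go to different blocks, giving {A,D} and {C}.
Stable partition: {B} | {A,D} | {F} | {E} | {C} — 5 equivalence classes.
A and D lie in the same block of the stable partition, so they are equivalent — no string distinguishes them.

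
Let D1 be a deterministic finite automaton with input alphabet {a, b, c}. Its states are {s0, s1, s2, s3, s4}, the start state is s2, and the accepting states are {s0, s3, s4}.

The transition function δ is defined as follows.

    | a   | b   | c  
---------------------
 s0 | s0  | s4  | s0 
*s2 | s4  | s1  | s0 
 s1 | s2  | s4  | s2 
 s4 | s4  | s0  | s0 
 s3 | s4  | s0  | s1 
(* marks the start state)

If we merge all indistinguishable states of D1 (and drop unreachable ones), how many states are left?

3

States {s3} cannot be reached from the start state, so discard them.
P0 = {s0,s4} | {s1,s2}.
Refine {s1,s2} on symbol a: members go to different blocks, giving {s1} and {s2}.
Stable partition: {s0,s4} | {s1} | {s2} — 3 equivalence classes.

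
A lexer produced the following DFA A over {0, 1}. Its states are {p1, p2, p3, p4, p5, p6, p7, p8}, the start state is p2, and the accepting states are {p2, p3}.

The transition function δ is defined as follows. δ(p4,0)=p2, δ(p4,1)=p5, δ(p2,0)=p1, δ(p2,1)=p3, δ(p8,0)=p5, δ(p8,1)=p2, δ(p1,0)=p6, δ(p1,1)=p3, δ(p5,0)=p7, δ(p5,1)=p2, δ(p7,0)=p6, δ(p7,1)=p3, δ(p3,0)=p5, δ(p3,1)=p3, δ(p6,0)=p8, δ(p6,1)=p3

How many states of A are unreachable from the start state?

1

BFS from p2 reaches {p1, p2, p3, p5, p6, p7, p8}; the 1 state(s) p4 are never visited.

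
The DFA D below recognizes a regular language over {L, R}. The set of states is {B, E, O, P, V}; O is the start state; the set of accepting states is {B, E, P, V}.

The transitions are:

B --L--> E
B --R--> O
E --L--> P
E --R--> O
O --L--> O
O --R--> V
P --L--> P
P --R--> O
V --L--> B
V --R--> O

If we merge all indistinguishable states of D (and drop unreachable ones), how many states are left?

All states are reachable from the start state.
P0 = {B,E,P,V} | {O}.
Stable partition: {B,E,P,V} | {O} — 2 equivalence classes.

2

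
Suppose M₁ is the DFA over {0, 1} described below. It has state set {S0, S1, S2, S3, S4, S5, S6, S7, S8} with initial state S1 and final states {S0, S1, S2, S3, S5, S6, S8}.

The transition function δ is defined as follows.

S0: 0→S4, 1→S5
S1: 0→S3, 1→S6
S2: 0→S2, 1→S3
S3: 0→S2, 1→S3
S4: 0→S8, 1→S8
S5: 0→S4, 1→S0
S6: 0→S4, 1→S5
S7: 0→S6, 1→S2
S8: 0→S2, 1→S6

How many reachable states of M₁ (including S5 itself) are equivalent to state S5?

3

Reachable states from the start: {S0,S1,S2,S3,S4,S5,S6,S8}. Unreachable: {S7} — drop them.
Initial partition by acceptance: {S0,S1,S2,S3,S5,S6,S8} | {S4}.
Refine {S0,S1,S2,S3,S5,S6,S8} on symbol 0: members go to different blocks, giving {S1,S2,S3,S8} and {S0,S5,S6}.
Split {S1,S2,S3,S8} by δ(·,1) → {S1,S8} and {S2,S3}.
Stable partition: {S1,S8} | {S4} | {S0,S5,S6} | {S2,S3} — 4 equivalence classes.
State S5 belongs to the block {S0,S5,S6}, which has 3 states.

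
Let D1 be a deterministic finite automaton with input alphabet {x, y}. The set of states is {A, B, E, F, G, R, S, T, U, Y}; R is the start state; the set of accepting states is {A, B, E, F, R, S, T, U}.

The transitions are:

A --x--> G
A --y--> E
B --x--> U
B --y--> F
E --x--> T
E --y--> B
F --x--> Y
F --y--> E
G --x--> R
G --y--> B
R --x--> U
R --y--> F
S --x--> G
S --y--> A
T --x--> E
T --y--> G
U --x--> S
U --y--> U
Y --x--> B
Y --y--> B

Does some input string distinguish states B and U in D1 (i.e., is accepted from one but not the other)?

Yes

Every state is reachable, so we keep all 10.
Initial partition by acceptance: {A,B,E,F,R,S,T,U} | {G,Y}.
Split {A,B,E,F,R,S,T,U} by δ(·,x) → {B,E,R,T,U} and {A,F,S}.
On input x, block {B,E,R,T,U} splits into {B,E,R,T} and {U}.
Refine {B,E,R,T} on symbol x: members go to different blocks, giving {E,T} and {B,R}.
Split {E,T} by δ(·,y) → {T} and {E}.
On input y, block {A,F,S} splits into {A,F} and {S}.
No further refinement is possible. Final partition (7 blocks): {T} | {G,Y} | {A,F} | {U} | {B,R} | {E} | {S}.
B and U end up in different blocks, so they are distinguishable. For instance, the string 'xx' is accepted from only B.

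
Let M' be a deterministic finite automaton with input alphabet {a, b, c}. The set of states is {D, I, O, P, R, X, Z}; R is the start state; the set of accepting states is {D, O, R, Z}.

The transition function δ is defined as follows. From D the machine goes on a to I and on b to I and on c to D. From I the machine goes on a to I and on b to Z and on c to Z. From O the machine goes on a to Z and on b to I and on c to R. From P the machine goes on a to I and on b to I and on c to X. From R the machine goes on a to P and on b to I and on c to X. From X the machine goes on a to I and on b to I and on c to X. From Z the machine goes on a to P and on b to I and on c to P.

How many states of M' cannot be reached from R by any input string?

No path from R leads to D, O; the other 5 states are all reachable.

2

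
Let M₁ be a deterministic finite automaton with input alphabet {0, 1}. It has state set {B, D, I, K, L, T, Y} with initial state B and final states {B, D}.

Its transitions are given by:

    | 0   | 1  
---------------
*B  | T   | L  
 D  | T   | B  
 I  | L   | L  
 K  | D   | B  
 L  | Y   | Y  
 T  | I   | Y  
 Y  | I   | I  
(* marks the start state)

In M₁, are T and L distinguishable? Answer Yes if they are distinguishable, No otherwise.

No

Reachable states from the start: {B,I,L,T,Y}. Unreachable: {D,K} — drop them.
Start with accepting vs non-accepting: {B} | {I,L,T,Y}.
No further refinement is possible. Final partition (2 blocks): {B} | {I,L,T,Y}.
T and L lie in the same block of the stable partition, so they are equivalent — no string distinguishes them.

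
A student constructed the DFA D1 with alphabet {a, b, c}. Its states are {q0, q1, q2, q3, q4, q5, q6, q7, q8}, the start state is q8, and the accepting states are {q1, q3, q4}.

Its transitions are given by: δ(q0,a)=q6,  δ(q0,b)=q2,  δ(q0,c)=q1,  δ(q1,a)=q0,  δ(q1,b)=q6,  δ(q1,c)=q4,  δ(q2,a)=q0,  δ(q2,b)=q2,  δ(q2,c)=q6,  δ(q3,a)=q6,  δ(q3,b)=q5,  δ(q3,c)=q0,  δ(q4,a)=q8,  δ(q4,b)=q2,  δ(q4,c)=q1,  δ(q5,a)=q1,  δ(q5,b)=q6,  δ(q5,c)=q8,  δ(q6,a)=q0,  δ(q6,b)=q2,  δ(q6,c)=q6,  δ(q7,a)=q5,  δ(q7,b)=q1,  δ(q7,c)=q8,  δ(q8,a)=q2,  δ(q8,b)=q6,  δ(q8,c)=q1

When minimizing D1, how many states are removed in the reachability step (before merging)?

3

Starting at q8 and following transitions, the reachable set is {q0, q1, q2, q4, q6, q8}. That leaves q3, q5, q7 unreachable — 3 in total.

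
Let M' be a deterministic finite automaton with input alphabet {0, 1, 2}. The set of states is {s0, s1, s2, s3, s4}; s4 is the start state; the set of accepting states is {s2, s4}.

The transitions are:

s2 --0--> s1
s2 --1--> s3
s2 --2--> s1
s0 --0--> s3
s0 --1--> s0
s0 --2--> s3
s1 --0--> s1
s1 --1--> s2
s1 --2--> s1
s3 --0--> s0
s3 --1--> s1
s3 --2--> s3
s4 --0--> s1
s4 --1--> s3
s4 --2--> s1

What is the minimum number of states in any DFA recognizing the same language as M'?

4

All states are reachable from the start state.
Initial partition by acceptance: {s2,s4} | {s0,s1,s3}.
On input 1, block {s0,s1,s3} splits into {s0,s3} and {s1}.
Split {s0,s3} by δ(·,1) → {s0} and {s3}.
Stable partition: {s2,s4} | {s0} | {s1} | {s3} — 4 equivalence classes.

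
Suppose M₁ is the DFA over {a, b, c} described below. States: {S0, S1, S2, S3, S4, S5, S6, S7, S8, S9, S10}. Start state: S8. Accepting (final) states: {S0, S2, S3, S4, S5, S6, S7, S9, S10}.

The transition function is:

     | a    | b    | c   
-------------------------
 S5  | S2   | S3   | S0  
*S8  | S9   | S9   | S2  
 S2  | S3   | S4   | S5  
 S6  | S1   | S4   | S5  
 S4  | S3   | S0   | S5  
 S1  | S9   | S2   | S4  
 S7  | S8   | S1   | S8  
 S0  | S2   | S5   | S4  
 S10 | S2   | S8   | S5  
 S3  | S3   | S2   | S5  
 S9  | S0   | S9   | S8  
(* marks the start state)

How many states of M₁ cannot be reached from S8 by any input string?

No path from S8 leads to S1, S6, S7, S10; the other 7 states are all reachable.

4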